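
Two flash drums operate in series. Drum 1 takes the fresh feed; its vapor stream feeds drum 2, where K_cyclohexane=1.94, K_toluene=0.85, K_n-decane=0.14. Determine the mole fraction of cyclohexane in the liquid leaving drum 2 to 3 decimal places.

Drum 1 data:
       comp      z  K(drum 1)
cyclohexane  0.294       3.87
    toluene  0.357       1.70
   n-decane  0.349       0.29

x_cyclohexane (drum 2) = 0.306

Drum 1:
Material balance + equilibrium reduce to Σ zᵢ(Kᵢ−1)/(1+ψ₁(Kᵢ−1)) = 0.
Check two-phase: ΣzᵢKᵢ = 1.846 > 1 and Σzᵢ/Kᵢ = 1.489 > 1, so g(0) = 0.846 > 0 and g(1) = -0.489 < 0.
Newton iteration, ψ₁⁰ = 0.5:
  ψ₁ = 0.500: g = 0.1475, g' = -0.927 → ψ₁ = 0.659
  ψ₁ = 0.659: g = -0.0029, g' = -0.993 → ψ₁ = 0.656
Converged at ψ₁ = 0.656.
Drum-1 compositions:
  cyclohexane: x = 0.102, y = 0.395
  toluene: x = 0.245, y = 0.416
  n-decane: x = 0.653, y = 0.189
Drum-2 feed = drum-1 vapor: z₂ = (0.3946, 0.4159, 0.1895).
Drum 2:
Rachford–Rice: g(ψ₂) = Σ zᵢ(Kᵢ−1)/(1+ψ₂(Kᵢ−1)) = 0.
g(0) = ΣzᵢKᵢ − 1 = 0.146 and g(1) = 1 − Σzᵢ/Kᵢ = -1.046, so a root lies in (0, 1).
Iterate (Newton) starting at ψ₂ = 0.5:
  ψ₂ = 0.500: g = -0.1010, g' = -0.604 → ψ₂ = 0.333
  ψ₂ = 0.333: g = -0.0114, g' = -0.488 → ψ₂ = 0.309
Converged at ψ₂ = 0.309.
  cyclohexane: x = 0.306, y = 0.593
  toluene: x = 0.436, y = 0.371
  n-decane: x = 0.258, y = 0.036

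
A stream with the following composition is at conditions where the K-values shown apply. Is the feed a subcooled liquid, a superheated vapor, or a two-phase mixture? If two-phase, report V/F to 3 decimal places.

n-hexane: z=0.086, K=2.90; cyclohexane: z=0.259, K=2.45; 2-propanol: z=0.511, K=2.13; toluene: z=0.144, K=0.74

ΣzᵢKᵢ = 2.079; Σzᵢ/Kᵢ = 0.570.
Since Σzᵢ/Kᵢ < 1 the mixture is above its dew point — single vapor phase.

superheated vapor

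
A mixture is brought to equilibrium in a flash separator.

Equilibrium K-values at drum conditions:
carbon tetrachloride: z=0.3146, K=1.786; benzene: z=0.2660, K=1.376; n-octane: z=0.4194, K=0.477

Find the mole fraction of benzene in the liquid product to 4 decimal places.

x_benzene = 0.2318

Newton–Raphson from β = 0.5:
  β = 0.5000: g = -0.03531, g' = -0.3372 → β = 0.3953
  β = 0.3953: g = -0.00077, g' = -0.3239 → β = 0.3929
Converged at β = 0.3929.
Compositions from xᵢ = zᵢ/(1+β(Kᵢ−1)), yᵢ = Kᵢxᵢ:
  carbon tetrachloride: x = 0.2404, y = 0.4293
  benzene: x = 0.2318, y = 0.3189
  n-octane: x = 0.5279, y = 0.2518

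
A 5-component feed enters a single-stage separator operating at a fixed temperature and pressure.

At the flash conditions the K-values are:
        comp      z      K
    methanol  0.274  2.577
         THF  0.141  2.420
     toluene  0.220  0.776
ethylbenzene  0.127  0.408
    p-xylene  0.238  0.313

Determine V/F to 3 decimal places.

V/F = 0.422

Material balance + equilibrium reduce to Σ zᵢ(Kᵢ−1)/(1+V/F(Kᵢ−1)) = 0.
Check two-phase: ΣzᵢKᵢ = 1.344 > 1 and Σzᵢ/Kᵢ = 1.520 > 1, so g(0) = 0.344 > 0 and g(1) = -0.520 < 0.
Iterate (Newton) starting at V/F = 0.35:
  V/F = 0.350: g = 0.0486, g' = -0.688 → V/F = 0.421
  V/F = 0.421: g = 0.0007, g' = -0.672 → V/F = 0.422
Converged at V/F = 0.422.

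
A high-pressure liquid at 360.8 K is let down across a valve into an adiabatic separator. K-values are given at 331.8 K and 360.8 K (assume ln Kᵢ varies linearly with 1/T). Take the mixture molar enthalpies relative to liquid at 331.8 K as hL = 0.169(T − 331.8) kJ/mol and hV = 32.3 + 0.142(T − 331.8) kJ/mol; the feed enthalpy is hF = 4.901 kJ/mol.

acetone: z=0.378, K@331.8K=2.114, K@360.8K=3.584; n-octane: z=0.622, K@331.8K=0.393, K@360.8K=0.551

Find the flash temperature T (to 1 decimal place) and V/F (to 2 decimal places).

T = 334.7 K, V/F = 0.14

Adiabatic flash: solve Rachford–Rice at each trial T, then check hF = ψ·hV(T) + (1−ψ)·hL(T).
  T = 331.8 K: K = (2.114, 0.393), RR gives ψ = 0.064, H_out = 2.080 kJ/mol
  T = 360.8 K: K = (3.584, 0.551), RR gives ψ = 0.601, H_out = 23.848 kJ/mol
  T = 346.3 K: K = (2.783, 0.469), RR gives ψ = 0.363, H_out = 14.020 kJ/mol
  T = 339.1 K: K = (2.435, 0.430), RR gives ψ = 0.230, H_out = 8.617 kJ/mol
  T = 335.5 K: K = (2.273, 0.412), RR gives ψ = 0.154, H_out = 5.577 kJ/mol
  T = 333.6 K: K = (2.190, 0.402), RR gives ψ = 0.110, H_out = 3.837 kJ/mol
  T = 334.6 K: K = (2.233, 0.407), RR gives ψ = 0.133, H_out = 4.767 kJ/mol
Linear interpolation between T = 334.6 (H_out = 4.767) and T = 335.5 (H_out = 5.577) on hF = 4.901 gives T ≈ 334.7 K, at which ψ = 0.14.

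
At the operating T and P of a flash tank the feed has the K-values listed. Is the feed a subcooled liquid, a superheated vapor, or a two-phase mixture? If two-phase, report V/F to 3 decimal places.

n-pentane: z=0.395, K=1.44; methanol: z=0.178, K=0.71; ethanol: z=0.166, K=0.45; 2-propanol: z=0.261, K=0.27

subcooled liquid

ΣzᵢKᵢ = 0.840; Σzᵢ/Kᵢ = 1.861.
Since ΣzᵢKᵢ < 1 the mixture is below its bubble point — single liquid phase.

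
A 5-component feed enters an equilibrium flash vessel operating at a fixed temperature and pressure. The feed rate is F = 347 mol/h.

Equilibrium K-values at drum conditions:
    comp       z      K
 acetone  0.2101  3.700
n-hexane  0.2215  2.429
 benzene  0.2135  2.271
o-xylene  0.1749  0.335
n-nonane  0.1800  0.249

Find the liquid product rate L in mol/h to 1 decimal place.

L = 105.5 mol/h

Material balance + equilibrium reduce to Σ zᵢ(Kᵢ−1)/(1+ψ(Kᵢ−1)) = 0.
Check two-phase: ΣzᵢKᵢ = 1.9037 > 1 and Σzᵢ/Kᵢ = 1.4870 > 1, so g(0) = 0.9037 > 0 and g(1) = -0.4870 < 0.
Newton–Raphson from ψ = 0.5:
  ψ = 0.5000: g = 0.20122, g' = -0.9941 → ψ = 0.7024
  ψ = 0.7024: g = -0.00719, g' = -1.1186 → ψ = 0.6960
Converged at ψ = 0.6960.
Then V = ψ·F = 0.6960·347 = 241.5 mol/h and L = F − V = 105.5 mol/h.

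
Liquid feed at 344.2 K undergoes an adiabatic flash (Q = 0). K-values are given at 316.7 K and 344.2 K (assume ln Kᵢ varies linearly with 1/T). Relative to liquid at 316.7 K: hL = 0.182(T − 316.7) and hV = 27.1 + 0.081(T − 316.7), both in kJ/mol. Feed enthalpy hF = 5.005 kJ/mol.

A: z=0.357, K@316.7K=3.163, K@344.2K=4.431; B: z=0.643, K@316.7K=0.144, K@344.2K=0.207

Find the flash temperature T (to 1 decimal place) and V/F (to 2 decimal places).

Adiabatic flash: solve Rachford–Rice at each trial T, then check hF = ψ·hV(T) + (1−ψ)·hL(T).
  T = 316.7 K: K = (3.163, 0.144), RR gives ψ = 0.120, H_out = 3.246 kJ/mol
  T = 344.2 K: K = (4.431, 0.207), RR gives ψ = 0.263, H_out = 11.396 kJ/mol
  T = 330.4 K: K = (3.768, 0.174), RR gives ψ = 0.200, H_out = 7.632 kJ/mol
  T = 323.5 K: K = (3.456, 0.158), RR gives ψ = 0.162, H_out = 5.528 kJ/mol
  T = 320.1 K: K = (3.308, 0.151), RR gives ψ = 0.142, H_out = 4.417 kJ/mol
  T = 321.8 K: K = (3.382, 0.155), RR gives ψ = 0.152, H_out = 4.979 kJ/mol
Linear interpolation between T = 321.8 (H_out = 4.979) and T = 323.5 (H_out = 5.528) on hF = 5.005 gives T ≈ 321.9 K, at which ψ = 0.15.

T = 321.9 K, V/F = 0.15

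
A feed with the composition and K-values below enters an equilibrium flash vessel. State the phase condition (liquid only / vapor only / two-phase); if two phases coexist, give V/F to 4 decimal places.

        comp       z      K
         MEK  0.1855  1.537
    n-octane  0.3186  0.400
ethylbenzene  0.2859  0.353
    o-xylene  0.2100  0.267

ΣzᵢKᵢ = 0.5695; Σzᵢ/Kᵢ = 2.5136.
Since ΣzᵢKᵢ < 1 the mixture is below its bubble point — single liquid phase.

liquid only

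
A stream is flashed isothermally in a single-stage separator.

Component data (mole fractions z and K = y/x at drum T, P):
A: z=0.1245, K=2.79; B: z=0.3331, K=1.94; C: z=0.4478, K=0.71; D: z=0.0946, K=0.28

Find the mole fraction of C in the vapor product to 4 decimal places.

y_C = 0.3948

Rachford–Rice: g(V/F) = Σ zᵢ(Kᵢ−1)/(1+V/F(Kᵢ−1)) = 0.
g(0) = ΣzᵢKᵢ − 1 = 0.3380 and g(1) = 1 − Σzᵢ/Kᵢ = -0.1849, so a root lies in (0, 1).
Newton–Raphson from V/F = 0.5:
  V/F = 0.5000: g = 0.07229, g' = -0.4185 → V/F = 0.6727
  V/F = 0.6727: g = -0.00051, g' = -0.4351 → V/F = 0.6716
Converged at V/F = 0.6716.
Compositions from xᵢ = zᵢ/(1+V/F(Kᵢ−1)), yᵢ = Kᵢxᵢ:
  A: x = 0.0565, y = 0.1577
  B: x = 0.2042, y = 0.3961
  C: x = 0.5561, y = 0.3948
  D: x = 0.1832, y = 0.0513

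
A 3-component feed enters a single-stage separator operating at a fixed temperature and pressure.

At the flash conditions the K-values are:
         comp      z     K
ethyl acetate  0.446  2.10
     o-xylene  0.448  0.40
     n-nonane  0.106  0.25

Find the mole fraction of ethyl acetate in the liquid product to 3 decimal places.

x_ethyl acetate = 0.364

Newton–Raphson from β = 0.48:
  β = 0.480: g = -0.1807, g' = -0.695 → β = 0.220
  β = 0.220: g = -0.0099, g' = -0.649 → β = 0.205
Converged at β = 0.205.
Compositions from xᵢ = zᵢ/(1+β(Kᵢ−1)), yᵢ = Kᵢxᵢ:
  ethyl acetate: x = 0.364, y = 0.764
  o-xylene: x = 0.511, y = 0.204
  n-nonane: x = 0.125, y = 0.031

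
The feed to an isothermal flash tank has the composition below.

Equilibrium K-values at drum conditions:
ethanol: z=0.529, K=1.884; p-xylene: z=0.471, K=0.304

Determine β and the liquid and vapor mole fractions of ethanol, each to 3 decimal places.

β = 0.227, x_ethanol = 0.441, y_ethanol = 0.830

Rachford–Rice: g(β) = Σ zᵢ(Kᵢ−1)/(1+β(Kᵢ−1)) = 0.
Check two-phase: ΣzᵢKᵢ = 1.140 > 1 and Σzᵢ/Kᵢ = 1.830 > 1, so g(0) = 0.140 > 0 and g(1) = -0.830 < 0.
Newton–Raphson from β = 0.5:
  β = 0.500: g = -0.1785, g' = -0.736 → β = 0.257
  β = 0.257: g = -0.0184, g' = -0.613 → β = 0.227
Converged at β = 0.227.
Compositions from xᵢ = zᵢ/(1+β(Kᵢ−1)), yᵢ = Kᵢxᵢ:
  ethanol: x = 0.441, y = 0.830
  p-xylene: x = 0.559, y = 0.170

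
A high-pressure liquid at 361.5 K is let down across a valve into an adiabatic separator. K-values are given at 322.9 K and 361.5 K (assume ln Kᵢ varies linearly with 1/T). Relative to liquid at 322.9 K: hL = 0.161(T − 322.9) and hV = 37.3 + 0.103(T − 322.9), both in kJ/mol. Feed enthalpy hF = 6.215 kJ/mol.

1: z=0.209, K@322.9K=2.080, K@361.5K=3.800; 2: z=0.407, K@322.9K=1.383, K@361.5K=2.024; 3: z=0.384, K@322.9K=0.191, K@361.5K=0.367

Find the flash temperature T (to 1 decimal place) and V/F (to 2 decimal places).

Adiabatic flash: solve Rachford–Rice at each trial T, then check hF = ψ·hV(T) + (1−ψ)·hL(T).
  T = 322.9 K: K = (2.080, 1.383, 0.191), RR gives ψ = 0.129, H_out = 4.799 kJ/mol
  T = 361.5 K: K = (3.800, 2.024, 0.367), RR gives ψ = 0.705, H_out = 30.926 kJ/mol
  T = 342.2 K: K = (2.860, 1.691, 0.270), RR gives ψ = 0.461, H_out = 19.777 kJ/mol
  T = 332.5 K: K = (2.448, 1.533, 0.228), RR gives ψ = 0.318, H_out = 13.216 kJ/mol
  T = 327.7 K: K = (2.259, 1.457, 0.209), RR gives ψ = 0.232, H_out = 9.352 kJ/mol
  T = 325.3 K: K = (2.168, 1.420, 0.200), RR gives ψ = 0.183, H_out = 7.180 kJ/mol
Linear interpolation between T = 322.9 (H_out = 4.799) and T = 325.3 (H_out = 7.180) on hF = 6.215 gives T ≈ 324.3 K, at which ψ = 0.16.

T = 324.3 K, V/F = 0.16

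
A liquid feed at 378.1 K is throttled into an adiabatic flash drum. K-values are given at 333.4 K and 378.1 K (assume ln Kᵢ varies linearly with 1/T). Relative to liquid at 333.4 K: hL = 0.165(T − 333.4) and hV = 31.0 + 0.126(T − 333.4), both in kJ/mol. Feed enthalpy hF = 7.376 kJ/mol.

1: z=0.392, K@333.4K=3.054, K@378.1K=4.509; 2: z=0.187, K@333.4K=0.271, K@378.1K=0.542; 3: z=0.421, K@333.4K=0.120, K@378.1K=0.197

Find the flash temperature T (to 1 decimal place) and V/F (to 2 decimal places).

T = 339.5 K, V/F = 0.21

Adiabatic flash: solve Rachford–Rice at each trial T, then check hF = ψ·hV(T) + (1−ψ)·hL(T).
  T = 333.4 K: K = (3.054, 0.271, 0.120), RR gives ψ = 0.174, H_out = 5.385 kJ/mol
  T = 378.1 K: K = (4.509, 0.542, 0.197), RR gives ψ = 0.380, H_out = 18.479 kJ/mol
  T = 355.8 K: K = (3.758, 0.392, 0.156), RR gives ψ = 0.285, H_out = 12.285 kJ/mol
  T = 344.6 K: K = (3.399, 0.328, 0.138), RR gives ψ = 0.233, H_out = 8.966 kJ/mol
  T = 339.0 K: K = (3.225, 0.299, 0.129), RR gives ψ = 0.204, H_out = 7.216 kJ/mol
  T = 341.8 K: K = (3.312, 0.313, 0.133), RR gives ψ = 0.219, H_out = 8.100 kJ/mol
  T = 340.4 K: K = (3.268, 0.306, 0.131), RR gives ψ = 0.212, H_out = 7.661 kJ/mol
Linear interpolation between T = 339.0 (H_out = 7.216) and T = 340.4 (H_out = 7.661) on hF = 7.376 gives T ≈ 339.5 K, at which ψ = 0.21.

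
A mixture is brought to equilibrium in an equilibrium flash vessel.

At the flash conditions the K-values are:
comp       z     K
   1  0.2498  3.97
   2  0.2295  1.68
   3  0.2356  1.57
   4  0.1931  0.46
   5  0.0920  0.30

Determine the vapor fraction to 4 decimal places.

Newton–Raphson from ψ = 0.5:
  ψ = 0.5000: g = 0.27761, g' = -0.6746 → ψ = 0.9115
  ψ = 0.9115: g = 0.00159, g' = -0.7964 → ψ = 0.9135
Converged at ψ = 0.9135.

ψ = 0.9135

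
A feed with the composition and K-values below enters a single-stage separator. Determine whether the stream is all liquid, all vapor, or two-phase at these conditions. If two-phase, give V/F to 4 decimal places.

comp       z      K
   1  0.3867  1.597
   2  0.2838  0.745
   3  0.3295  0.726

two-phase, V/F = 0.4306

ΣzᵢKᵢ = 1.0682; Σzᵢ/Kᵢ = 1.0769.
Both exceed 1, so a two-phase solution exists.
Let ψ = V/F and solve Σ zᵢ(Kᵢ−1)/(1+ψ(Kᵢ−1)) = 0.
Newton iteration, ψ⁰ = 0.57:
  ψ = 0.5700: g = -0.01942, g' = -0.1367 → ψ = 0.4279
  ψ = 0.4279: g = 0.00037, g' = -0.1424 → ψ = 0.4306
Converged at ψ = 0.4306.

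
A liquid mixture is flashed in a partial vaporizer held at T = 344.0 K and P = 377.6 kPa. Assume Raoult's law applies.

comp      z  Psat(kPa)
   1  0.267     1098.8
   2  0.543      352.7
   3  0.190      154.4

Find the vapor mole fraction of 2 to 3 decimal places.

Raoult's law: Kᵢ = Pᵢˢᵃᵗ/P = Pᵢˢᵃᵗ/377.6.
  K_1 = 1098.8/377.6 = 2.90996, K_2 = 352.7/377.6 = 0.93406, K_3 = 154.4/377.6 = 0.40890
Let β = V/F and solve Σ zᵢ(Kᵢ−1)/(1+β(Kᵢ−1)) = 0.
Feasibility: ΣzᵢKᵢ = 1.362, Σzᵢ/Kᵢ = 1.138 — both > 1, two phases present.
Newton iteration, β⁰ = 0.5:
  β = 0.500: g = 0.0644, g' = -0.391 → β = 0.665
  β = 0.665: g = 0.0023, g' = -0.372 → β = 0.671
Converged at β = 0.671.
Compositions from xᵢ = zᵢ/(1+β(Kᵢ−1)), yᵢ = Kᵢxᵢ:
  1: x = 0.117, y = 0.341
  2: x = 0.568, y = 0.531
  3: x = 0.315, y = 0.129

y_2 = 0.531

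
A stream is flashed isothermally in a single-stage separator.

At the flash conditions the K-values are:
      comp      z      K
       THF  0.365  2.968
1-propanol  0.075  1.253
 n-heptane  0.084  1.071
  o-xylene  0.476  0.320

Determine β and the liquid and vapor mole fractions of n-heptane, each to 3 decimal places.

β = 0.377, x_n-heptane = 0.082, y_n-heptane = 0.088

Let β = V/F and solve Σ zᵢ(Kᵢ−1)/(1+β(Kᵢ−1)) = 0.
g(0) = ΣzᵢKᵢ − 1 = 0.420 and g(1) = 1 − Σzᵢ/Kᵢ = -0.749, so a root lies in (0, 1).
Iterate (Newton) starting at β = 0.5:
  β = 0.500: g = -0.1058, g' = -0.869 → β = 0.378
  β = 0.378: g = -0.0008, g' = -0.868 → β = 0.377
Converged at β = 0.377.
Compositions from xᵢ = zᵢ/(1+β(Kᵢ−1)), yᵢ = Kᵢxᵢ:
  THF: x = 0.209, y = 0.622
  1-propanol: x = 0.068, y = 0.086
  n-heptane: x = 0.082, y = 0.088
  o-xylene: x = 0.640, y = 0.205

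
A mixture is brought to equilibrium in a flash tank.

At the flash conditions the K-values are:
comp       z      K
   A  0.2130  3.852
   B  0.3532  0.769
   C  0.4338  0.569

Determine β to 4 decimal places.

Material balance + equilibrium reduce to Σ zᵢ(Kᵢ−1)/(1+β(Kᵢ−1)) = 0.
Check two-phase: ΣzᵢKᵢ = 1.3389 > 1 and Σzᵢ/Kᵢ = 1.2770 > 1, so g(0) = 0.3389 > 0 and g(1) = -0.2770 < 0.
Newton iteration, β⁰ = 0.67:
  β = 0.6700: g = -0.15071, g' = -0.3902 → β = 0.2837
  β = 0.2837: g = 0.03545, g' = -0.6555 → β = 0.3378
  β = 0.3378: g = 0.00208, g' = -0.5820 → β = 0.3414
Converged at β = 0.3414.

β = 0.3414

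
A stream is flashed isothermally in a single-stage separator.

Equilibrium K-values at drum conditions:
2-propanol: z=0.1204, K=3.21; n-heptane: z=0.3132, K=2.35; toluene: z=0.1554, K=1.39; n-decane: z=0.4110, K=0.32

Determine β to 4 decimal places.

β = 0.5077

Iterate (Newton) starting at β = 0.58:
  β = 0.5800: g = -0.05832, g' = -0.8264 → β = 0.5094
  β = 0.5094: g = -0.00136, g' = -0.7919 → β = 0.5077
Converged at β = 0.5077.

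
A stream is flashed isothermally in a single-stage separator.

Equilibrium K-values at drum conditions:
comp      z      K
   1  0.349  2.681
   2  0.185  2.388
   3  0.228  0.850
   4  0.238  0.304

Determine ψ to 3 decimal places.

Material balance + equilibrium reduce to Σ zᵢ(Kᵢ−1)/(1+ψ(Kᵢ−1)) = 0.
Feasibility: ΣzᵢKᵢ = 1.644, Σzᵢ/Kᵢ = 1.259 — both > 1, two phases present.
Iterate (Newton) starting at ψ = 0.42:
  ψ = 0.420: g = 0.2355, g' = -0.717 → ψ = 0.748
  ψ = 0.748: g = 0.0015, g' = -0.788 → ψ = 0.750
Converged at ψ = 0.750.

ψ = 0.750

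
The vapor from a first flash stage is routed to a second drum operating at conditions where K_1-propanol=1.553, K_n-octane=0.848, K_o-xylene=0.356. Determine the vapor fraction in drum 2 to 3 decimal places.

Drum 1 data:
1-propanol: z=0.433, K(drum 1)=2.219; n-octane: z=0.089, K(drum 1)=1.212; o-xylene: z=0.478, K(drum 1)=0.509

V/F (drum 2) = 0.247

Drum 1:
Material balance + equilibrium reduce to Σ zᵢ(Kᵢ−1)/(1+ψ₁(Kᵢ−1)) = 0.
g(0) = ΣzᵢKᵢ − 1 = 0.312 and g(1) = 1 − Σzᵢ/Kᵢ = -0.208, so a root lies in (0, 1).
Iterate (Newton) starting at ψ₁ = 0.7:
  ψ₁ = 0.700: g = -0.0564, g' = -0.458 → ψ₁ = 0.577
  ψ₁ = 0.577: g = -0.0007, g' = -0.449 → ψ₁ = 0.575
Converged at ψ₁ = 0.575.
Drum-1 compositions:
  1-propanol: x = 0.255, y = 0.565
  n-octane: x = 0.079, y = 0.096
  o-xylene: x = 0.666, y = 0.339
Drum-2 feed = drum-1 vapor: z₂ = (0.5648, 0.0961, 0.3391).
Drum 2:
Material balance + equilibrium reduce to Σ zᵢ(Kᵢ−1)/(1+ψ₂(Kᵢ−1)) = 0.
Check two-phase: ΣzᵢKᵢ = 1.079 > 1 and Σzᵢ/Kᵢ = 1.429 > 1, so g(0) = 0.079 > 0 and g(1) = -0.429 < 0.
Iterate (Newton) starting at ψ₂ = 0.49:
  ψ₂ = 0.490: g = -0.0891, g' = -0.410 → ψ₂ = 0.273
  ψ₂ = 0.273: g = -0.0087, g' = -0.340 → ψ₂ = 0.247
Converged at ψ₂ = 0.247.
  1-propanol: x = 0.497, y = 0.772
  n-octane: x = 0.100, y = 0.085
  o-xylene: x = 0.403, y = 0.144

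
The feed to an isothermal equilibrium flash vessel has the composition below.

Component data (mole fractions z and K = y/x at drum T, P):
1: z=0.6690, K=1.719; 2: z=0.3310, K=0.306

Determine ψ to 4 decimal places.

Binary case is linear: z₁(K₁−1)(1+ψ(K₂−1)) + z₂(K₂−1)(1+ψ(K₁−1)) = 0
⇒ ψ = [z₁(K₁−1)+z₂(K₂−1)] / [−(K₁−1)(K₂−1)] = 0.25130/0.49899 = 0.5036

ψ = 0.5036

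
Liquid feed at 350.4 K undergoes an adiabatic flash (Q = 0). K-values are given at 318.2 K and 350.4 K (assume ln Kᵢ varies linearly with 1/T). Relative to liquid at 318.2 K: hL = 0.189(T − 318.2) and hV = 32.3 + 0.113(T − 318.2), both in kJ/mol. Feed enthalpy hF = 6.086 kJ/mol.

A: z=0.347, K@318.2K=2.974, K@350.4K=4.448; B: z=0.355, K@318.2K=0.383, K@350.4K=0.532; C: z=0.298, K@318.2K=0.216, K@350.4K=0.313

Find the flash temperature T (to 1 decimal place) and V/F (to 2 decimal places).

T = 319.5 K, V/F = 0.18

Adiabatic flash: solve Rachford–Rice at each trial T, then check hF = ψ·hV(T) + (1−ψ)·hL(T).
  T = 318.2 K: K = (2.974, 0.383, 0.216), RR gives ψ = 0.169, H_out = 5.453 kJ/mol
  T = 350.4 K: K = (4.448, 0.532, 0.313), RR gives ψ = 0.415, H_out = 18.464 kJ/mol
  T = 334.3 K: K = (3.673, 0.455, 0.262), RR gives ψ = 0.301, H_out = 12.395 kJ/mol
  T = 326.2 K: K = (3.311, 0.418, 0.238), RR gives ψ = 0.238, H_out = 9.067 kJ/mol
  T = 322.2 K: K = (3.140, 0.400, 0.227), RR gives ψ = 0.205, H_out = 7.310 kJ/mol
  T = 320.2 K: K = (3.056, 0.392, 0.222), RR gives ψ = 0.187, H_out = 6.395 kJ/mol
Linear interpolation between T = 318.2 (H_out = 5.453) and T = 320.2 (H_out = 6.395) on hF = 6.086 gives T ≈ 319.5 K, at which ψ = 0.18.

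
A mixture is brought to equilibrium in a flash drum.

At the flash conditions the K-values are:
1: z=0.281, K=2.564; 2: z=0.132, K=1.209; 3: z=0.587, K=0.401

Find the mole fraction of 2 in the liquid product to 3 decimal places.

x_2 = 0.128

Let ψ = V/F and solve Σ zᵢ(Kᵢ−1)/(1+ψ(Kᵢ−1)) = 0.
g(0) = ΣzᵢKᵢ − 1 = 0.115 and g(1) = 1 − Σzᵢ/Kᵢ = -0.683, so a root lies in (0, 1).
Newton iteration, ψ⁰ = 0.5:
  ψ = 0.500: g = -0.2303, g' = -0.650 → ψ = 0.146
  ψ = 0.146: g = -0.0006, g' = -0.714 → ψ = 0.145
Converged at ψ = 0.145.
Compositions from xᵢ = zᵢ/(1+ψ(Kᵢ−1)), yᵢ = Kᵢxᵢ:
  1: x = 0.229, y = 0.587
  2: x = 0.128, y = 0.155
  3: x = 0.643, y = 0.258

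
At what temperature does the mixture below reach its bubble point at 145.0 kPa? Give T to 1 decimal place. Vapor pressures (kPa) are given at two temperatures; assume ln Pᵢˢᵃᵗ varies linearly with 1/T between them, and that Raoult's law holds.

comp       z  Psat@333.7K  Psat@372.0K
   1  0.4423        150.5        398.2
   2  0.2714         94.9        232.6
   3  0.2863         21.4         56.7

Bubble-point temperature: ΣzᵢPᵢˢᵃᵗ(T) = P. Interpolate ln Pᵢˢᵃᵗ = aᵢ + bᵢ/T.
  T = 333.7 K: ΣzᵢPᵢˢᵃᵗ = 98.45 kPa
  T = 372.0 K: ΣzᵢPᵢˢᵃᵗ = 255.48 kPa
  T = 352.9 K: ΣzᵢPᵢˢᵃᵗ = 162.93 kPa
  T = 343.3 K: ΣzᵢPᵢˢᵃᵗ = 127.54 kPa
  T = 348.1 K: ΣzᵢPᵢˢᵃᵗ = 144.40 kPa
  T = 350.5 K: ΣzᵢPᵢˢᵃᵗ = 153.45 kPa
Interpolating between 348.1 K and 350.5 K gives T ≈ 348.3 K.

T = 348.3 K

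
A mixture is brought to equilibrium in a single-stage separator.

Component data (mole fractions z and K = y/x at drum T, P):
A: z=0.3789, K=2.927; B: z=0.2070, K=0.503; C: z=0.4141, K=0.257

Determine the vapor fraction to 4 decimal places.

ψ = 0.2475

Material balance + equilibrium reduce to Σ zᵢ(Kᵢ−1)/(1+ψ(Kᵢ−1)) = 0.
Feasibility: ΣzᵢKᵢ = 1.3196, Σzᵢ/Kᵢ = 2.1523 — both > 1, two phases present.
Newton iteration, ψ⁰ = 0.5:
  ψ = 0.5000: g = -0.25458, g' = -1.0342 → ψ = 0.2538
  ψ = 0.2538: g = -0.00662, g' = -1.0487 → ψ = 0.2475
Converged at ψ = 0.2475.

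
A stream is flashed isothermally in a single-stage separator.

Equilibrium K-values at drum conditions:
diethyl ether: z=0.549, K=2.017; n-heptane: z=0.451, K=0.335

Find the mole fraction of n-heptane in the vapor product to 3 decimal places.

y_n-heptane = 0.203

Newton–Raphson from ψ = 0.54:
  ψ = 0.540: g = -0.1076, g' = -0.722 → ψ = 0.391
  ψ = 0.391: g = -0.0059, g' = -0.655 → ψ = 0.382
Converged at ψ = 0.382.
Compositions from xᵢ = zᵢ/(1+ψ(Kᵢ−1)), yᵢ = Kᵢxᵢ:
  diethyl ether: x = 0.395, y = 0.797
  n-heptane: x = 0.605, y = 0.203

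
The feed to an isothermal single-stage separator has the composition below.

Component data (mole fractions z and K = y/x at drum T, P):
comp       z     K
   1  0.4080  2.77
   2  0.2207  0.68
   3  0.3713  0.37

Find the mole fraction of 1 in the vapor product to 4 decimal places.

Newton iteration, β⁰ = 0.61:
  β = 0.6100: g = -0.12043, g' = -0.7192 → β = 0.4425
  β = 0.4425: g = -0.00166, g' = -0.7159 → β = 0.4402
Converged at β = 0.4402.
Compositions from xᵢ = zᵢ/(1+β(Kᵢ−1)), yᵢ = Kᵢxᵢ:
  1: x = 0.2293, y = 0.6352
  2: x = 0.2569, y = 0.1747
  3: x = 0.5138, y = 0.1901

y_1 = 0.6352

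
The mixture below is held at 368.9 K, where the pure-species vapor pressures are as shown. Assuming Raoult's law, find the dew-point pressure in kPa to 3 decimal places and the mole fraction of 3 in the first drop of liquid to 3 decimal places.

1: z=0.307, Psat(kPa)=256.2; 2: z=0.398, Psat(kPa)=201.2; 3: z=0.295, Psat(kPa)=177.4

At the dew point ψ → 1, so Σzᵢ/Kᵢ = 1 with Kᵢ = Pᵢˢᵃᵗ/P ⇒ 1/P = Σzᵢ/Pᵢˢᵃᵗ.
1/P = 0.307/256.2 + 0.398/201.2 + 0.295/177.4 = 0.004839 ⇒ P = 206.640 kPa
xᵢ = zᵢP/Pᵢˢᵃᵗ ⇒ x_3 = 0.295·206.640/177.4 = 0.344

Pdew = 206.640 kPa, x_3 = 0.344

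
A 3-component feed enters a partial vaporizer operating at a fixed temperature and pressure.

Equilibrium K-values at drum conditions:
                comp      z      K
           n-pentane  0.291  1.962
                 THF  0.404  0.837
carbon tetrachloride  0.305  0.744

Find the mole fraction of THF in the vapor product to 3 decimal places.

Material balance + equilibrium reduce to Σ zᵢ(Kᵢ−1)/(1+ψ(Kᵢ−1)) = 0.
g(0) = ΣzᵢKᵢ − 1 = 0.136 and g(1) = 1 − Σzᵢ/Kᵢ = -0.041, so a root lies in (0, 1).
Newton–Raphson from ψ = 0.5:
  ψ = 0.500: g = 0.0278, g' = -0.162 → ψ = 0.672
  ψ = 0.672: g = 0.0018, g' = -0.142 → ψ = 0.684
  ψ = 0.684: g = 0.0000, g' = -0.141 → ψ = 0.685
Converged at ψ = 0.685.
Compositions from xᵢ = zᵢ/(1+ψ(Kᵢ−1)), yᵢ = Kᵢxᵢ:
  n-pentane: x = 0.175, y = 0.344
  THF: x = 0.455, y = 0.381
  carbon tetrachloride: x = 0.370, y = 0.275

y_THF = 0.381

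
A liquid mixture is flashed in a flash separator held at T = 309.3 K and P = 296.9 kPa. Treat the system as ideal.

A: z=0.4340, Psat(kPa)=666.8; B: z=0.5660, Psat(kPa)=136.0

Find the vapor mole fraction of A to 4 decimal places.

y_A = 0.6808

Raoult's law: Kᵢ = Pᵢˢᵃᵗ/P = Pᵢˢᵃᵗ/296.9.
  K_A = 666.8/296.9 = 2.245874, K_B = 136.0/296.9 = 0.458067
Rachford–Rice: g(ψ) = Σ zᵢ(Kᵢ−1)/(1+ψ(Kᵢ−1)) = 0.
Check two-phase: ΣzᵢKᵢ = 1.2340 > 1 and Σzᵢ/Kᵢ = 1.4289 > 1, so g(0) = 0.2340 > 0 and g(1) = -0.4289 < 0.
Binary case is linear: z₁(K₁−1)(1+ψ(K₂−1)) + z₂(K₂−1)(1+ψ(K₁−1)) = 0
⇒ ψ = [z₁(K₁−1)+z₂(K₂−1)] / [−(K₁−1)(K₂−1)] = 0.23398/0.67518 = 0.3465
Compositions from xᵢ = zᵢ/(1+ψ(Kᵢ−1)), yᵢ = Kᵢxᵢ:
  A: x = 0.3031, y = 0.6808
  B: x = 0.6969, y = 0.3192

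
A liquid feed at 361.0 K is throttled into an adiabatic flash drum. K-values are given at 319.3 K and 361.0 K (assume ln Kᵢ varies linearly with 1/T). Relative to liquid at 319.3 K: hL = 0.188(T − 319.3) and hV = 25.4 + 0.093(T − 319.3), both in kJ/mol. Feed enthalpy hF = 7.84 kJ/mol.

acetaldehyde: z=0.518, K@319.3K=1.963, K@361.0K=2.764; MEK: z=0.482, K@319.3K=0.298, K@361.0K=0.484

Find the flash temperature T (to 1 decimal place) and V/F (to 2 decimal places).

Adiabatic flash: solve Rachford–Rice at each trial T, then check hF = ψ·hV(T) + (1−ψ)·hL(T).
  T = 319.3 K: K = (1.963, 0.298), RR gives ψ = 0.237, H_out = 6.029 kJ/mol
  T = 361.0 K: K = (2.764, 0.484), RR gives ψ = 0.731, H_out = 23.503 kJ/mol
  T = 340.1 K: K = (2.353, 0.385), RR gives ψ = 0.486, H_out = 15.302 kJ/mol
  T = 329.7 K: K = (2.155, 0.340), RR gives ψ = 0.368, H_out = 10.936 kJ/mol
  T = 324.5 K: K = (2.058, 0.319), RR gives ψ = 0.305, H_out = 8.573 kJ/mol
  T = 321.9 K: K = (2.011, 0.308), RR gives ψ = 0.272, H_out = 7.327 kJ/mol
  T = 323.2 K: K = (2.034, 0.313), RR gives ψ = 0.289, H_out = 7.956 kJ/mol
Linear interpolation between T = 321.9 (H_out = 7.327) and T = 323.2 (H_out = 7.956) on hF = 7.84 gives T ≈ 323.0 K, at which ψ = 0.29.

T = 323.0 K, V/F = 0.29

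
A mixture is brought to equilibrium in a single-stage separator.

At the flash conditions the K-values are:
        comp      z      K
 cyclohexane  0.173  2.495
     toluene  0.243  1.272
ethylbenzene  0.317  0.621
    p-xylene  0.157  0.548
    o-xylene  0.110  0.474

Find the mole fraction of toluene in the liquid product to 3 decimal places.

x_toluene = 0.232

Material balance + equilibrium reduce to Σ zᵢ(Kᵢ−1)/(1+ψ(Kᵢ−1)) = 0.
Feasibility: ΣzᵢKᵢ = 1.076, Σzᵢ/Kᵢ = 1.289 — both > 1, two phases present.
Newton iteration, ψ⁰ = 0.5:
  ψ = 0.500: g = -0.1122, g' = -0.319 → ψ = 0.149
  ψ = 0.149: g = 0.0090, g' = -0.399 → ψ = 0.171
Converged at ψ = 0.171.
Compositions from xᵢ = zᵢ/(1+ψ(Kᵢ−1)), yᵢ = Kᵢxᵢ:
  cyclohexane: x = 0.138, y = 0.344
  toluene: x = 0.232, y = 0.295
  ethylbenzene: x = 0.339, y = 0.211
  p-xylene: x = 0.170, y = 0.093
  o-xylene: x = 0.121, y = 0.057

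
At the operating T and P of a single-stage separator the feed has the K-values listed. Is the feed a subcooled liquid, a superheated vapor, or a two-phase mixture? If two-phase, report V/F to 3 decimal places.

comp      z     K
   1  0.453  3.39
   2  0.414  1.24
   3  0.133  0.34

ΣzᵢKᵢ = 2.094; Σzᵢ/Kᵢ = 0.859.
Since Σzᵢ/Kᵢ < 1 the mixture is above its dew point — single vapor phase.

superheated vapor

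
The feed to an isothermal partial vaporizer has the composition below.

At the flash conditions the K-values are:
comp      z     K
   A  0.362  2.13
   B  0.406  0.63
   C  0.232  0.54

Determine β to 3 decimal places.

Newton iteration, β⁰ = 0.5:
  β = 0.500: g = -0.0615, g' = -0.355 → β = 0.327
  β = 0.327: g = 0.0023, g' = -0.386 → β = 0.333
Converged at β = 0.333.

β = 0.333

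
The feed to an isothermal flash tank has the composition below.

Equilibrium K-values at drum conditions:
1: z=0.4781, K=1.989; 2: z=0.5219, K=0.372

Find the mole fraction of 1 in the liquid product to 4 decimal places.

Binary case is linear: z₁(K₁−1)(1+ψ(K₂−1)) + z₂(K₂−1)(1+ψ(K₁−1)) = 0
⇒ ψ = [z₁(K₁−1)+z₂(K₂−1)] / [−(K₁−1)(K₂−1)] = 0.14509/0.62109 = 0.2336
Compositions from xᵢ = zᵢ/(1+ψ(Kᵢ−1)), yᵢ = Kᵢxᵢ:
  1: x = 0.3884, y = 0.7725
  2: x = 0.6116, y = 0.2275

x_1 = 0.3884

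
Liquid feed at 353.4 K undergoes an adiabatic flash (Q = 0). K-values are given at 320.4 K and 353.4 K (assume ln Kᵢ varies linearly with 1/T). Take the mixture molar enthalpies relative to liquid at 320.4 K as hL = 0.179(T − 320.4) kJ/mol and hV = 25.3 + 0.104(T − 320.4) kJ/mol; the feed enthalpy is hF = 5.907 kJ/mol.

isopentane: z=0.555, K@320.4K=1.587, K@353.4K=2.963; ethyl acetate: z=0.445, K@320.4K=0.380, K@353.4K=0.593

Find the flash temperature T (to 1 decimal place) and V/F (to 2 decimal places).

Adiabatic flash: solve Rachford–Rice at each trial T, then check hF = ψ·hV(T) + (1−ψ)·hL(T).
  T = 320.4 K: K = (1.587, 0.380), RR gives ψ = 0.137, H_out = 3.468 kJ/mol
  T = 353.4 K: K = (2.963, 0.593), RR gives ψ = 1.000, H_out = 28.732 kJ/mol
  T = 336.9 K: K = (2.202, 0.480), RR gives ψ = 0.697, H_out = 19.722 kJ/mol
  T = 328.6 K: K = (1.875, 0.428), RR gives ψ = 0.462, H_out = 12.867 kJ/mol
  T = 324.5 K: K = (1.727, 0.404), RR gives ψ = 0.318, H_out = 8.691 kJ/mol
  T = 322.4 K: K = (1.654, 0.391), RR gives ψ = 0.232, H_out = 6.186 kJ/mol
Linear interpolation between T = 320.4 (H_out = 3.468) and T = 322.4 (H_out = 6.186) on hF = 5.907 gives T ≈ 322.2 K, at which ψ = 0.22.

T = 322.2 K, V/F = 0.22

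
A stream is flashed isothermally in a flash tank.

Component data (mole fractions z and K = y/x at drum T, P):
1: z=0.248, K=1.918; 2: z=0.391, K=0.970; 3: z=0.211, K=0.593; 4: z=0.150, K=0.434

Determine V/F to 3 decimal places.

V/F = 0.166

Iterate (Newton) starting at V/F = 0.53:
  V/F = 0.530: g = -0.0895, g' = -0.250 → V/F = 0.172
  V/F = 0.172: g = -0.0015, g' = -0.256 → V/F = 0.166
Converged at V/F = 0.166.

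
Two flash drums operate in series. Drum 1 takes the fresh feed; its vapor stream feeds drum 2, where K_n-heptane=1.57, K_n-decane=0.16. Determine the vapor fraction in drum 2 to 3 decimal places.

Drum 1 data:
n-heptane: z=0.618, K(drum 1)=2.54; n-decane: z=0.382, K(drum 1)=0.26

Drum 1:
Material balance + equilibrium reduce to Σ zᵢ(Kᵢ−1)/(1+ψ₁(Kᵢ−1)) = 0.
g(0) = ΣzᵢKᵢ − 1 = 0.669 and g(1) = 1 − Σzᵢ/Kᵢ = -0.713, so a root lies in (0, 1).
Binary case is linear: z₁(K₁−1)(1+ψ₁(K₂−1)) + z₂(K₂−1)(1+ψ₁(K₁−1)) = 0
⇒ ψ₁ = [z₁(K₁−1)+z₂(K₂−1)] / [−(K₁−1)(K₂−1)] = 0.6690/1.1396 = 0.587
Drum-1 compositions:
  n-heptane: x = 0.325, y = 0.824
  n-decane: x = 0.675, y = 0.176
Drum-2 feed = drum-1 vapor: z₂ = (0.8244, 0.1756).
Drum 2:
Rachford–Rice: g(ψ₂) = Σ zᵢ(Kᵢ−1)/(1+ψ₂(Kᵢ−1)) = 0.
Feasibility: ΣzᵢKᵢ = 1.322, Σzᵢ/Kᵢ = 1.623 — both > 1, two phases present.
Newton–Raphson from ψ₂ = 0.67:
  ψ₂ = 0.670: g = 0.0026, g' = -0.789 → ψ₂ = 0.673
Converged at ψ₂ = 0.673.
  n-heptane: x = 0.596, y = 0.935
  n-decane: x = 0.404, y = 0.065

V/F (drum 2) = 0.673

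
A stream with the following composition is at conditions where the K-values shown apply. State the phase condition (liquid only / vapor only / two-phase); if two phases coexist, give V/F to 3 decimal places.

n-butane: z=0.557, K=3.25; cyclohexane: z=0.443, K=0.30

ΣzᵢKᵢ = 1.943; Σzᵢ/Kᵢ = 1.648.
Both exceed 1, so a two-phase solution exists.
Iterate (Newton) starting at ψ = 0.42:
  ψ = 0.420: g = 0.2051, g' = -1.181 → ψ = 0.594
  ψ = 0.594: g = 0.0059, g' = -1.152 → ψ = 0.599
Converged at ψ = 0.599.

two-phase, V/F = 0.599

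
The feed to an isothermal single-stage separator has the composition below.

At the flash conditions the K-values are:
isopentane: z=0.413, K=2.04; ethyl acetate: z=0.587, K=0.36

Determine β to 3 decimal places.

β = 0.081

Rachford–Rice: g(β) = Σ zᵢ(Kᵢ−1)/(1+β(Kᵢ−1)) = 0.
Check two-phase: ΣzᵢKᵢ = 1.054 > 1 and Σzᵢ/Kᵢ = 1.833 > 1, so g(0) = 0.054 > 0 and g(1) = -0.833 < 0.
Binary case is linear: z₁(K₁−1)(1+β(K₂−1)) + z₂(K₂−1)(1+β(K₁−1)) = 0
⇒ β = [z₁(K₁−1)+z₂(K₂−1)] / [−(K₁−1)(K₂−1)] = 0.0538/0.6656 = 0.081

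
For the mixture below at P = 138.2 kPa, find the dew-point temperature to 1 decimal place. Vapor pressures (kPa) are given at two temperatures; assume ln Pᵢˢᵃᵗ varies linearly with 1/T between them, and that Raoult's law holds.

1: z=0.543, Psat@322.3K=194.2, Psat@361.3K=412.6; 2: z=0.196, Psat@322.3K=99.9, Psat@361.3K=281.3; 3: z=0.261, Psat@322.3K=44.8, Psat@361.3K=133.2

Dew-point temperature: Σzᵢ·P/Pᵢˢᵃᵗ(T) = 1. Interpolate ln Pᵢˢᵃᵗ = aᵢ + bᵢ/T.
  T = 322.3 K: ΣzᵢP/Pᵢˢᵃᵗ = 1.4627
  T = 361.3 K: ΣzᵢP/Pᵢˢᵃᵗ = 0.5490
  T = 341.8 K: ΣzᵢP/Pᵢˢᵃᵗ = 0.8690
  T = 332.1 K: ΣzᵢP/Pᵢˢᵃᵗ = 1.1165
  T = 337.0 K: ΣzᵢP/Pᵢˢᵃᵗ = 0.9818
  T = 334.6 K: ΣzᵢP/Pᵢˢᵃᵗ = 1.0451
Interpolating between 334.6 K and 337.0 K gives T ≈ 336.3 K.

T = 336.3 K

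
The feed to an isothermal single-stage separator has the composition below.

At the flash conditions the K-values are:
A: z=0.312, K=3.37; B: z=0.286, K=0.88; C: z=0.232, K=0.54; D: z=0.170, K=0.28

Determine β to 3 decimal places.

Newton–Raphson from β = 0.6:
  β = 0.600: g = -0.0946, g' = -0.670 → β = 0.459
Converged at β = 0.459.

β = 0.459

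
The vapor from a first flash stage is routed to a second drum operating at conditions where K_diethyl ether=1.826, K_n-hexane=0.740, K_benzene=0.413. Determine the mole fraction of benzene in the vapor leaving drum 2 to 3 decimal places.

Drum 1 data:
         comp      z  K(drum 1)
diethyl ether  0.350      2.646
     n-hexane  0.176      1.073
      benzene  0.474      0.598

y_benzene (drum 2) = 0.182

Drum 1:
Iterate (Newton) starting at ψ₁ = 0.6:
  ψ₁ = 0.600: g = 0.0510, g' = -0.374 → ψ₁ = 0.736
  ψ₁ = 0.736: g = 0.0019, g' = -0.349 → ψ₁ = 0.742
Converged at ψ₁ = 0.742.
Drum-1 compositions:
  diethyl ether: x = 0.158, y = 0.417
  n-hexane: x = 0.167, y = 0.179
  benzene: x = 0.675, y = 0.404
Drum-2 feed = drum-1 vapor: z₂ = (0.4169, 0.1791, 0.4039).
Drum 2:
Rachford–Rice: g(ψ₂) = Σ zᵢ(Kᵢ−1)/(1+ψ₂(Kᵢ−1)) = 0.
g(0) = ΣzᵢKᵢ − 1 = 0.061 and g(1) = 1 − Σzᵢ/Kᵢ = -0.448, so a root lies in (0, 1).
Iterate (Newton) starting at ψ₂ = 0.5:
  ψ₂ = 0.500: g = -0.1454, g' = -0.437 → ψ₂ = 0.167
  ψ₂ = 0.167: g = -0.0091, g' = -0.404 → ψ₂ = 0.145
Converged at ψ₂ = 0.145.
  diethyl ether: x = 0.372, y = 0.680
  n-hexane: x = 0.186, y = 0.138
  benzene: x = 0.441, y = 0.182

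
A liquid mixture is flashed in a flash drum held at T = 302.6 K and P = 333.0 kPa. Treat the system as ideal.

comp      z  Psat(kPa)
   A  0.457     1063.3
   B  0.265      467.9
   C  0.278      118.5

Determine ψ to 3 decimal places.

ψ = 0.889

Raoult's law: Kᵢ = Pᵢˢᵃᵗ/P = Pᵢˢᵃᵗ/333.0.
  K_A = 1063.3/333.0 = 3.19309, K_B = 467.9/333.0 = 1.40511, K_C = 118.5/333.0 = 0.35586
Newton iteration, ψ⁰ = 0.39:
  ψ = 0.390: g = 0.3938, g' = -0.877 → ψ = 0.839
  ψ = 0.839: g = 0.0433, g' = -0.843 → ψ = 0.890
  ψ = 0.890: g = -0.0016, g' = -0.910 → ψ = 0.889
Converged at ψ = 0.889.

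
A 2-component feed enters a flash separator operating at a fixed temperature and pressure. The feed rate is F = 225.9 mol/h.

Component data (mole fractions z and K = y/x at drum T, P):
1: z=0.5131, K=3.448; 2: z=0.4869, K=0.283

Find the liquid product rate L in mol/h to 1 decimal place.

Let ψ = V/F and solve Σ zᵢ(Kᵢ−1)/(1+ψ(Kᵢ−1)) = 0.
Check two-phase: ΣzᵢKᵢ = 1.9070 > 1 and Σzᵢ/Kᵢ = 1.8693 > 1, so g(0) = 0.9070 > 0 and g(1) = -0.8693 < 0.
Newton–Raphson from ψ = 0.5:
  ψ = 0.5000: g = 0.02057, g' = -1.2299 → ψ = 0.5167
Converged at ψ = 0.5167.
Then V = ψ·F = 0.5167·225.9 = 116.7 mol/h and L = F − V = 109.2 mol/h.

L = 109.2 mol/h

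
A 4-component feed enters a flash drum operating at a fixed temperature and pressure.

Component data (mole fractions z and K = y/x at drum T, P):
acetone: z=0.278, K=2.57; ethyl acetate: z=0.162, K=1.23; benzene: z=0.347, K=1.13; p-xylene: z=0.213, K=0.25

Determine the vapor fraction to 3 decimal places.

ψ = 0.615

Rachford–Rice: g(ψ) = Σ zᵢ(Kᵢ−1)/(1+ψ(Kᵢ−1)) = 0.
Feasibility: ΣzᵢKᵢ = 1.359, Σzᵢ/Kᵢ = 1.399 — both > 1, two phases present.
Newton iteration, ψ⁰ = 0.31:
  ψ = 0.310: g = 0.1636, g' = -0.526 → ψ = 0.621
  ψ = 0.621: g = -0.0036, g' = -0.607 → ψ = 0.615
Converged at ψ = 0.615.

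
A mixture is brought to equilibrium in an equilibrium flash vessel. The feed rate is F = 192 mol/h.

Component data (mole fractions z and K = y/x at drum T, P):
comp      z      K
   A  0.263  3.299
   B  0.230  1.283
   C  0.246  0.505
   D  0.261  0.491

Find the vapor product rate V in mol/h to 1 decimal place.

Rachford–Rice: g(V/F) = Σ zᵢ(Kᵢ−1)/(1+V/F(Kᵢ−1)) = 0.
Feasibility: ΣzᵢKᵢ = 1.415, Σzᵢ/Kᵢ = 1.278 — both > 1, two phases present.
Iterate (Newton) starting at V/F = 0.49:
  V/F = 0.490: g = 0.0037, g' = -0.547 → V/F = 0.497
Converged at V/F = 0.497.
Then V = V/F·F = 0.4969·192 = 95.4 mol/h and L = F − V = 96.6 mol/h.

V = 95.4 mol/h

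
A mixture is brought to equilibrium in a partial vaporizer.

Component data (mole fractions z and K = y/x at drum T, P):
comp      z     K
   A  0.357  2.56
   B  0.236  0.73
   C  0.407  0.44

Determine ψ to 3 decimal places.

Newton–Raphson from ψ = 0.56:
  ψ = 0.560: g = -0.1099, g' = -0.542 → ψ = 0.357
  ψ = 0.357: g = 0.0021, g' = -0.579 → ψ = 0.361
Converged at ψ = 0.361.

ψ = 0.361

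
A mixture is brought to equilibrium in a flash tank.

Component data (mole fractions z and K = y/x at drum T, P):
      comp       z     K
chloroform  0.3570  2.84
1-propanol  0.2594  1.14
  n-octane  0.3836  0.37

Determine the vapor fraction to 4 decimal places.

Let ψ = V/F and solve Σ zᵢ(Kᵢ−1)/(1+ψ(Kᵢ−1)) = 0.
Feasibility: ΣzᵢKᵢ = 1.4515, Σzᵢ/Kᵢ = 1.3900 — both > 1, two phases present.
Iterate (Newton) starting at ψ = 0.5:
  ψ = 0.5000: g = 0.02327, g' = -0.6568 → ψ = 0.5354
Converged at ψ = 0.5354.

ψ = 0.5354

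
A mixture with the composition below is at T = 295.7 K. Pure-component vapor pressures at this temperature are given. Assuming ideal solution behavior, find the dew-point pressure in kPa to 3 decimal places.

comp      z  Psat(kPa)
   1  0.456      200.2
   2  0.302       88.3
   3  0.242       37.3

Pdew = 82.063 kPa

At the dew point ψ → 1, so Σzᵢ/Kᵢ = 1 with Kᵢ = Pᵢˢᵃᵗ/P ⇒ 1/P = Σzᵢ/Pᵢˢᵃᵗ.
1/P = 0.456/200.2 + 0.302/88.3 + 0.242/37.3 = 0.012186 ⇒ P = 82.063 kPa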